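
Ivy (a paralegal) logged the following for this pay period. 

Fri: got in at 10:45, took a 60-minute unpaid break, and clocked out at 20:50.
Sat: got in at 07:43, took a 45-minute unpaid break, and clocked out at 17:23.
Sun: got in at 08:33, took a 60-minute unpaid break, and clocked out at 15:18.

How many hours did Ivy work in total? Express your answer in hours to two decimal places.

Fri: 10:45–20:50 = 10 h 5 min; less 60 min break → 9 h 5 min
Sat: 07:43–17:23 = 9 h 40 min; less 45 min break → 8 h 55 min
Sun: 08:33–15:18 = 6 h 45 min; less 60 min break → 5 h 45 min
Total: 9 h 5 min + 8 h 55 min + 5 h 45 min = 23 h 45 min.

23.75 hours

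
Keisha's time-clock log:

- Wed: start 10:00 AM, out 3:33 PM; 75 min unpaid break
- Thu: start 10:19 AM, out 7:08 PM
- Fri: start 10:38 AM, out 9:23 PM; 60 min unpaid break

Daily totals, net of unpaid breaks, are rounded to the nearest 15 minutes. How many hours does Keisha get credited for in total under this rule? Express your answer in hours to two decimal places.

Wed: 10:00 AM–3:33 PM = 5 h 33 min − 75 min = 4 h 18 min → rounds to 4 h 15 min
Thu: 10:19 AM–7:08 PM = 8 h 49 min → rounds to 8 h 45 min
Fri: 10:38 AM–9:23 PM = 10 h 45 min − 60 min = 9 h 45 min → rounds to 9 h 45 min
Total credited: 22 h 45 min.

22.75 hours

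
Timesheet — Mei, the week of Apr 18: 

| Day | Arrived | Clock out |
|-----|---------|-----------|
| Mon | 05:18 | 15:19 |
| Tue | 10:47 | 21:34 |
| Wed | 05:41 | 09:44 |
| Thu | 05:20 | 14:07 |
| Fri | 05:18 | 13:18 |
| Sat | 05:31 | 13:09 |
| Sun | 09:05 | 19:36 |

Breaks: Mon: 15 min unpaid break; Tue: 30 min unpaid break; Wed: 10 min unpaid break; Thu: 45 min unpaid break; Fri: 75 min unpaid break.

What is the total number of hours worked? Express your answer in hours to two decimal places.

Mon: 05:18–15:19 = 10 h 1 min; less 15 min break → 9 h 46 min
Tue: 10:47–21:34 = 10 h 47 min; less 30 min break → 10 h 17 min
Wed: 05:41–09:44 = 4 h 3 min; less 10 min break → 3 h 53 min
Thu: 05:20–14:07 = 8 h 47 min; less 45 min break → 8 h 2 min
Fri: 05:18–13:18 = 8 h 0 min; less 75 min break → 6 h 45 min
Sat: 05:31–13:09 = 7 h 38 min
Sun: 09:05–19:36 = 10 h 31 min
Total: 9 h 46 min + 10 h 17 min + 3 h 53 min + 8 h 2 min + 6 h 45 min + 7 h 38 min + 10 h 31 min = 56 h 52 min.

56.87 hours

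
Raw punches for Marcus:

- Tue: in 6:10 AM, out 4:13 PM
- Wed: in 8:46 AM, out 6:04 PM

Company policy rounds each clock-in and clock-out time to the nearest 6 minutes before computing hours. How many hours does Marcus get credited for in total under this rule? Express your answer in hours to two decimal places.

Tue: in 6:10 AM→6:12 AM, out 4:13 PM→4:12 PM; 10 h 0 min
Wed: in 8:46 AM→8:48 AM, out 6:04 PM→6:06 PM; 9 h 18 min
Total credited: 19 h 18 min.

19.30 hours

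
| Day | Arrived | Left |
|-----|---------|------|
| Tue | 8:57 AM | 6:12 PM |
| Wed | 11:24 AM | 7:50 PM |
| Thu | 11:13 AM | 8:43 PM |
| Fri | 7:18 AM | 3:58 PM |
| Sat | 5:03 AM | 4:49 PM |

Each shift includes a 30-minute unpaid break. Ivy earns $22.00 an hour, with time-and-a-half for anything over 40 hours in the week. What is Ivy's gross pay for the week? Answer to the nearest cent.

$1048.85

Tue: 8:57 AM–6:12 PM = 9 h 15 min; less 30 min break → 8 h 45 min
Wed: 11:24 AM–7:50 PM = 8 h 26 min; less 30 min break → 7 h 56 min
Thu: 11:13 AM–8:43 PM = 9 h 30 min; less 30 min break → 9 h 0 min
Fri: 7:18 AM–3:58 PM = 8 h 40 min; less 30 min break → 8 h 10 min
Sat: 5:03 AM–4:49 PM = 11 h 46 min; less 30 min break → 11 h 16 min
Total worked: 45 h 7 min = 2707 min.
Regular 40 h 0 min = 2400 min at $22.00/h; overtime 5 h 7 min = 307 min at $33.00/h.
Pay = (2400 × $22.00 + 307 × $33.00) ÷ 60 = $1048.85.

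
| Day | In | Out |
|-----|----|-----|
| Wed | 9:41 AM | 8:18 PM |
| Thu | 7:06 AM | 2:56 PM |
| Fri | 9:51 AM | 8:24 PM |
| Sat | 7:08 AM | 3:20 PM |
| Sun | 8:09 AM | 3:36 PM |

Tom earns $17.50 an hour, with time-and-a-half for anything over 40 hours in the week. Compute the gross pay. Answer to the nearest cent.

$822.06

Wed: 9:41 AM–8:18 PM = 10 h 37 min
Thu: 7:06 AM–2:56 PM = 7 h 50 min
Fri: 9:51 AM–8:24 PM = 10 h 33 min
Sat: 7:08 AM–3:20 PM = 8 h 12 min
Sun: 8:09 AM–3:36 PM = 7 h 27 min
Total worked: 44 h 39 min = 2679 min.
Regular 40 h 0 min = 2400 min at $17.50/h; overtime 4 h 39 min = 279 min at $26.25/h.
Pay = (2400 × $17.50 + 279 × $26.25) ÷ 60 = $822.06.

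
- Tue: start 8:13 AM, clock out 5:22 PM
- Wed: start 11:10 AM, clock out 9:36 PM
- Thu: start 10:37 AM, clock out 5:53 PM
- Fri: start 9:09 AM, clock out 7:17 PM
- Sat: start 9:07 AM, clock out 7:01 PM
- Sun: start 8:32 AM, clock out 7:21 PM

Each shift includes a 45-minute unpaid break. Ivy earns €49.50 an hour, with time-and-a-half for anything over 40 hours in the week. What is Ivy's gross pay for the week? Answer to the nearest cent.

€2960.10

Tue: 8:13 AM–5:22 PM = 9 h 9 min; less 45 min break → 8 h 24 min
Wed: 11:10 AM–9:36 PM = 10 h 26 min; less 45 min break → 9 h 41 min
Thu: 10:37 AM–5:53 PM = 7 h 16 min; less 45 min break → 6 h 31 min
Fri: 9:09 AM–7:17 PM = 10 h 8 min; less 45 min break → 9 h 23 min
Sat: 9:07 AM–7:01 PM = 9 h 54 min; less 45 min break → 9 h 9 min
Sun: 8:32 AM–7:21 PM = 10 h 49 min; less 45 min break → 10 h 4 min
Total worked: 53 h 12 min = 3192 min.
Regular 40 h 0 min = 2400 min at €49.50/h; overtime 13 h 12 min = 792 min at €74.25/h.
Pay = (2400 × €49.50 + 792 × €74.25) ÷ 60 = €2960.10.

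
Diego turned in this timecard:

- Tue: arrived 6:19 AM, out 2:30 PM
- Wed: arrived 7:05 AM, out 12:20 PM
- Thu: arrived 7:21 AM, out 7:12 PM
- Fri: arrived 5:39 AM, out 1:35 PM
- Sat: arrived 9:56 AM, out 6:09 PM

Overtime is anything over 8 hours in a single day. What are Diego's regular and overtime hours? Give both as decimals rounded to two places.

Tue: 6:19 AM–2:30 PM = 8 h 11 min
Wed: 7:05 AM–12:20 PM = 5 h 15 min
Thu: 7:21 AM–7:12 PM = 11 h 51 min
Fri: 5:39 AM–1:35 PM = 7 h 56 min
Sat: 9:56 AM–6:09 PM = 8 h 13 min
Tue reg 8 h 0 min / OT 0 h 11 min; Wed reg 5 h 15 min / OT 0 h 0 min; Thu reg 8 h 0 min / OT 3 h 51 min; Fri reg 7 h 56 min / OT 0 h 0 min; Sat reg 8 h 0 min / OT 0 h 13 min.
Totals: regular 37 h 11 min, overtime 4 h 15 min.

Regular 37.18 hours, overtime 4.25 hours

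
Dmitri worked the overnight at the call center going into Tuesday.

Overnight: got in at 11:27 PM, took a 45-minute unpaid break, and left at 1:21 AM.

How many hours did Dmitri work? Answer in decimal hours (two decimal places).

Overnight: 11:27 PM → midnight = 0 h 33 min; midnight → 1:21 AM = 1 h 21 min; span 1 h 54 min; less 45 min break → 1 h 9 min

1.15 hours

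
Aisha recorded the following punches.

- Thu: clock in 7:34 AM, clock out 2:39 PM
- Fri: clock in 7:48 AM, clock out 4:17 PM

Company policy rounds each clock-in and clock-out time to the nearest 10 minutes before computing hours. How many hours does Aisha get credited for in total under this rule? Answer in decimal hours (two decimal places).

15.67 hours

Thu: in 7:34 AM→7:30 AM, out 2:39 PM→2:40 PM; 7 h 10 min
Fri: in 7:48 AM→7:50 AM, out 4:17 PM→4:20 PM; 8 h 30 min
Total credited: 15 h 40 min.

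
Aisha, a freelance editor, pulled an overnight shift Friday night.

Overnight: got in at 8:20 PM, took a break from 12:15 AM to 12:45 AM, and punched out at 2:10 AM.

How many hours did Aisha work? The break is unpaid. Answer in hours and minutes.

Overnight: 8:20 PM → midnight = 3 h 40 min; midnight → 2:10 AM = 2 h 10 min; span 5 h 50 min; less 30 min break → 5 h 20 min

5 h 20 min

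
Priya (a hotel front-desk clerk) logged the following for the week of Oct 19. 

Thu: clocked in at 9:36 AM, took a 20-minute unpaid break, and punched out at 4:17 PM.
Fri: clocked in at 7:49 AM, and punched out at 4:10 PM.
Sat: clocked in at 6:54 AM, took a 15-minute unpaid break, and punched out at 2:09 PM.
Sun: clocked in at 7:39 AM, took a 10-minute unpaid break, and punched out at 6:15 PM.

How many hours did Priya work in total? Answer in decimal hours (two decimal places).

32.13 hours

Thu: 9:36 AM–4:17 PM = 6 h 41 min; less 20 min break → 6 h 21 min
Fri: 7:49 AM–4:10 PM = 8 h 21 min
Sat: 6:54 AM–2:09 PM = 7 h 15 min; less 15 min break → 7 h 0 min
Sun: 7:39 AM–6:15 PM = 10 h 36 min; less 10 min break → 10 h 26 min
Total: 6 h 21 min + 8 h 21 min + 7 h 0 min + 10 h 26 min = 32 h 8 min.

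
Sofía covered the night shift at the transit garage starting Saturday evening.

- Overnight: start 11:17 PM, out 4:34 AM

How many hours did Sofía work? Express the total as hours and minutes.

5 h 17 min

Overnight: 11:17 PM → midnight = 0 h 43 min; midnight → 4:34 AM = 4 h 34 min; span 5 h 17 min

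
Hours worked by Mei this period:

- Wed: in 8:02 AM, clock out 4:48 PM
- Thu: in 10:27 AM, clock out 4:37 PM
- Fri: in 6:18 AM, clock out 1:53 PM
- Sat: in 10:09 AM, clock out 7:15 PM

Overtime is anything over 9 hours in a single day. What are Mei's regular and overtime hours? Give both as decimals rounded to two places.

Wed: 8:02 AM–4:48 PM = 8 h 46 min
Thu: 10:27 AM–4:37 PM = 6 h 10 min
Fri: 6:18 AM–1:53 PM = 7 h 35 min
Sat: 10:09 AM–7:15 PM = 9 h 6 min
Wed reg 8 h 46 min / OT 0 h 0 min; Thu reg 6 h 10 min / OT 0 h 0 min; Fri reg 7 h 35 min / OT 0 h 0 min; Sat reg 9 h 0 min / OT 0 h 6 min.
Totals: regular 31 h 31 min, overtime 0 h 6 min.

Regular 31.52 hours, overtime 0.10 hours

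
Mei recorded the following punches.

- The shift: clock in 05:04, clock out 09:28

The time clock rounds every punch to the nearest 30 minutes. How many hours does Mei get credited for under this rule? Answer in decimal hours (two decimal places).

The shift: in 05:04→05:00, out 09:28→09:30; 4 h 30 min

4.50 hours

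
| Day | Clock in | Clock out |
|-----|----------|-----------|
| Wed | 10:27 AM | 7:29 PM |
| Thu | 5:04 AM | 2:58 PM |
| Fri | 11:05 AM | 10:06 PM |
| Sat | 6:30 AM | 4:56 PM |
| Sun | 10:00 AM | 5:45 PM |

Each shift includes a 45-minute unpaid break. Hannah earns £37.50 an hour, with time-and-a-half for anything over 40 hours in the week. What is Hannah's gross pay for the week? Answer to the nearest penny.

£1746.56

Wed: 10:27 AM–7:29 PM = 9 h 2 min; less 45 min break → 8 h 17 min
Thu: 5:04 AM–2:58 PM = 9 h 54 min; less 45 min break → 9 h 9 min
Fri: 11:05 AM–10:06 PM = 11 h 1 min; less 45 min break → 10 h 16 min
Sat: 6:30 AM–4:56 PM = 10 h 26 min; less 45 min break → 9 h 41 min
Sun: 10:00 AM–5:45 PM = 7 h 45 min; less 45 min break → 7 h 0 min
Total worked: 44 h 23 min = 2663 min.
Regular 40 h 0 min = 2400 min at £37.50/h; overtime 4 h 23 min = 263 min at £56.25/h.
Pay = (2400 × £37.50 + 263 × £56.25) ÷ 60 = £1746.56.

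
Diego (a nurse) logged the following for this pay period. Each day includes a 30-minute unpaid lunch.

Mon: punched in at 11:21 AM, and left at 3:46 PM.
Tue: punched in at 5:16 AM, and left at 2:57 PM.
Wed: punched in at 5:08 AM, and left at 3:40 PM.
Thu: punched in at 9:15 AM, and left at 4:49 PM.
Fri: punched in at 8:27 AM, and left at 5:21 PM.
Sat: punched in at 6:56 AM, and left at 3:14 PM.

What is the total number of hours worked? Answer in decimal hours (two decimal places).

Mon: 11:21 AM–3:46 PM = 4 h 25 min; less 30 min break → 3 h 55 min
Tue: 5:16 AM–2:57 PM = 9 h 41 min; less 30 min break → 9 h 11 min
Wed: 5:08 AM–3:40 PM = 10 h 32 min; less 30 min break → 10 h 2 min
Thu: 9:15 AM–4:49 PM = 7 h 34 min; less 30 min break → 7 h 4 min
Fri: 8:27 AM–5:21 PM = 8 h 54 min; less 30 min break → 8 h 24 min
Sat: 6:56 AM–3:14 PM = 8 h 18 min; less 30 min break → 7 h 48 min
Total: 3 h 55 min + 9 h 11 min + 10 h 2 min + 7 h 4 min + 8 h 24 min + 7 h 48 min = 46 h 24 min.

46.40 hours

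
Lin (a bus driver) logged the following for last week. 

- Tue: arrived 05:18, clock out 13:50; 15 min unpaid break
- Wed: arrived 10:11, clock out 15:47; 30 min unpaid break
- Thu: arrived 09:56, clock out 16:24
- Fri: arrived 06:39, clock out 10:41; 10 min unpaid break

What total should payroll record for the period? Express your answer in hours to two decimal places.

23.72 hours

Tue: 05:18–13:50 = 8 h 32 min; less 15 min break → 8 h 17 min
Wed: 10:11–15:47 = 5 h 36 min; less 30 min break → 5 h 6 min
Thu: 09:56–16:24 = 6 h 28 min
Fri: 06:39–10:41 = 4 h 2 min; less 10 min break → 3 h 52 min
Total: 8 h 17 min + 5 h 6 min + 6 h 28 min + 3 h 52 min = 23 h 43 min.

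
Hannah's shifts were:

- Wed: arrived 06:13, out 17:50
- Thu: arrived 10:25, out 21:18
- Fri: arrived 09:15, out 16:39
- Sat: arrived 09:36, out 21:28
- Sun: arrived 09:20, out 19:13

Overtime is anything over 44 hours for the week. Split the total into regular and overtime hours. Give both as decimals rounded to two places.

Regular 44.00 hours, overtime 7.65 hours

Wed: 06:13–17:50 = 11 h 37 min
Thu: 10:25–21:18 = 10 h 53 min
Fri: 09:15–16:39 = 7 h 24 min
Sat: 09:36–21:28 = 11 h 52 min
Sun: 09:20–19:13 = 9 h 53 min
Total worked: 51 h 39 min = 51.65 h.
Threshold 44 h → overtime 7 h 39 min, regular 44 h 0 min.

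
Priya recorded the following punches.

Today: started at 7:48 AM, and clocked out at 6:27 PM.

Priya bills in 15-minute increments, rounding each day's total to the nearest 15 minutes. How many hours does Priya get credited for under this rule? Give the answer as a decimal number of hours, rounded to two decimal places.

10.75 hours

Today: 7:48 AM–6:27 PM = 10 h 39 min → rounds to 10 h 45 min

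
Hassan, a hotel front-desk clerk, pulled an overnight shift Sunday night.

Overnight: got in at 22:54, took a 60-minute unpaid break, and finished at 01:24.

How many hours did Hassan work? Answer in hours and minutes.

Overnight: 22:54 → midnight = 1 h 6 min; midnight → 01:24 = 1 h 24 min; span 2 h 30 min; less 60 min break → 1 h 30 min

1 h 30 min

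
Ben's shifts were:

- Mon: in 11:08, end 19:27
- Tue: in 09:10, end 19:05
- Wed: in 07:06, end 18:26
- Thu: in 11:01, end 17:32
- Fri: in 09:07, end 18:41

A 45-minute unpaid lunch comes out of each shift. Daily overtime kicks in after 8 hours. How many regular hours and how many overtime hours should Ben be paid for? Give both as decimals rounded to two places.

Mon: 11:08–19:27 = 8 h 19 min; less 45 min break → 7 h 34 min
Tue: 09:10–19:05 = 9 h 55 min; less 45 min break → 9 h 10 min
Wed: 07:06–18:26 = 11 h 20 min; less 45 min break → 10 h 35 min
Thu: 11:01–17:32 = 6 h 31 min; less 45 min break → 5 h 46 min
Fri: 09:07–18:41 = 9 h 34 min; less 45 min break → 8 h 49 min
Mon reg 7 h 34 min / OT 0 h 0 min; Tue reg 8 h 0 min / OT 1 h 10 min; Wed reg 8 h 0 min / OT 2 h 35 min; Thu reg 5 h 46 min / OT 0 h 0 min; Fri reg 8 h 0 min / OT 0 h 49 min.
Totals: regular 37 h 20 min, overtime 4 h 34 min.

Regular 37.33 hours, overtime 4.57 hours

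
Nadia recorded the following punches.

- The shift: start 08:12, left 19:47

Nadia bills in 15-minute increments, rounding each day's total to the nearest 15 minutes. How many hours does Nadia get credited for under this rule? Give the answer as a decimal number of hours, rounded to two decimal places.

11.50 hours

The shift: 08:12–19:47 = 11 h 35 min → rounds to 11 h 30 min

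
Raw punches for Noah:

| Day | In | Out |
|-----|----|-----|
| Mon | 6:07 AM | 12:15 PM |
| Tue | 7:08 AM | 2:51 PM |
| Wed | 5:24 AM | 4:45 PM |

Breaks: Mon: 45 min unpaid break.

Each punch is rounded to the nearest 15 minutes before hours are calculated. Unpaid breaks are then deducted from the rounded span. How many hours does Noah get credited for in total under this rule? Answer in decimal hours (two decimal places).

24.25 hours

Mon: in 6:07 AM→6:00 AM, out 12:15 PM→12:15 PM; 6 h 15 min − 45 min = 5 h 30 min
Tue: in 7:08 AM→7:15 AM, out 2:51 PM→2:45 PM; 7 h 30 min
Wed: in 5:24 AM→5:30 AM, out 4:45 PM→4:45 PM; 11 h 15 min
Total credited: 24 h 15 min.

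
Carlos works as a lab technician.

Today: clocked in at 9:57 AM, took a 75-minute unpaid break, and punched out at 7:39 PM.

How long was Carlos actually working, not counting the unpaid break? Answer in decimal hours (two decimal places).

Today: 9:57 AM–7:39 PM = 9 h 42 min; less 75 min break → 8 h 27 min

8.45 hours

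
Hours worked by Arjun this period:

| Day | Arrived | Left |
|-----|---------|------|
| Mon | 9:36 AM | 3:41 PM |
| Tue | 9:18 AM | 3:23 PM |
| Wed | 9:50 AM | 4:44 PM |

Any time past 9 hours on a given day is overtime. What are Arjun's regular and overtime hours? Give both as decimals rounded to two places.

Mon: 9:36 AM–3:41 PM = 6 h 5 min
Tue: 9:18 AM–3:23 PM = 6 h 5 min
Wed: 9:50 AM–4:44 PM = 6 h 54 min
Mon reg 6 h 5 min / OT 0 h 0 min; Tue reg 6 h 5 min / OT 0 h 0 min; Wed reg 6 h 54 min / OT 0 h 0 min.
Totals: regular 19 h 4 min, overtime 0 h 0 min.

Regular 19.07 hours, overtime 0.00 hours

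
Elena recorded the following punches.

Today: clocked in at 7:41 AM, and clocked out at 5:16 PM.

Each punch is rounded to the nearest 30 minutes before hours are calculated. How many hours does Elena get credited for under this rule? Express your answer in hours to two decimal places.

10.00 hours

Today: in 7:41 AM→7:30 AM, out 5:16 PM→5:30 PM; 10 h 0 min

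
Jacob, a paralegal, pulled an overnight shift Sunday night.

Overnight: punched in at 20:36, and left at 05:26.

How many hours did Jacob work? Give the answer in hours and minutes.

8 h 50 min

Overnight: 20:36 → midnight = 3 h 24 min; midnight → 05:26 = 5 h 26 min; span 8 h 50 min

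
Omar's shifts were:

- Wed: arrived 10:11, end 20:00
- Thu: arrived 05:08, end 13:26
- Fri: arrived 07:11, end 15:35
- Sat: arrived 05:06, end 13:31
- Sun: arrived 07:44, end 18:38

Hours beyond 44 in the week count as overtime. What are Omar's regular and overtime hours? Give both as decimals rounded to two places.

Regular 44.00 hours, overtime 1.83 hours

Wed: 10:11–20:00 = 9 h 49 min
Thu: 05:08–13:26 = 8 h 18 min
Fri: 07:11–15:35 = 8 h 24 min
Sat: 05:06–13:31 = 8 h 25 min
Sun: 07:44–18:38 = 10 h 54 min
Total worked: 45 h 50 min = 45.83 h.
Threshold 44 h → overtime 1 h 50 min, regular 44 h 0 min.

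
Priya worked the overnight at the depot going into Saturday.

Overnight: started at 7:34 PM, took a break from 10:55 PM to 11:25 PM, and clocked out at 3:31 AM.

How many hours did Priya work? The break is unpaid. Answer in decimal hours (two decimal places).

Overnight: 7:34 PM → midnight = 4 h 26 min; midnight → 3:31 AM = 3 h 31 min; span 7 h 57 min; less 30 min break → 7 h 27 min

7.45 hours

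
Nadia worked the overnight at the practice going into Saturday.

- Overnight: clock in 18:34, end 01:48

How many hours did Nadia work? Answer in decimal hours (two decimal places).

7.23 hours

Overnight: 18:34 → midnight = 5 h 26 min; midnight → 01:48 = 1 h 48 min; span 7 h 14 min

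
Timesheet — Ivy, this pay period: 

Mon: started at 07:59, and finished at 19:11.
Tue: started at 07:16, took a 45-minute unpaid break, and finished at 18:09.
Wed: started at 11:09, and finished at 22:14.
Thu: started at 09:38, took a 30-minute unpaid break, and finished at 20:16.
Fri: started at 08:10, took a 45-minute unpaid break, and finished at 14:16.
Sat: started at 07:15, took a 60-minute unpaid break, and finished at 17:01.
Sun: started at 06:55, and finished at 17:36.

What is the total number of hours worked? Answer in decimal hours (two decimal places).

67.35 hours

Mon: 07:59–19:11 = 11 h 12 min
Tue: 07:16–18:09 = 10 h 53 min; less 45 min break → 10 h 8 min
Wed: 11:09–22:14 = 11 h 5 min
Thu: 09:38–20:16 = 10 h 38 min; less 30 min break → 10 h 8 min
Fri: 08:10–14:16 = 6 h 6 min; less 45 min break → 5 h 21 min
Sat: 07:15–17:01 = 9 h 46 min; less 60 min break → 8 h 46 min
Sun: 06:55–17:36 = 10 h 41 min
Total: 11 h 12 min + 10 h 8 min + 11 h 5 min + 10 h 8 min + 5 h 21 min + 8 h 46 min + 10 h 41 min = 67 h 21 min.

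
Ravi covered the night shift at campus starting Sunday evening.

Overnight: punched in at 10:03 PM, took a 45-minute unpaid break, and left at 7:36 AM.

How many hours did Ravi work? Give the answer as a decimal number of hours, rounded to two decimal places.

Overnight: 10:03 PM → midnight = 1 h 57 min; midnight → 7:36 AM = 7 h 36 min; span 9 h 33 min; less 45 min break → 8 h 48 min

8.80 hours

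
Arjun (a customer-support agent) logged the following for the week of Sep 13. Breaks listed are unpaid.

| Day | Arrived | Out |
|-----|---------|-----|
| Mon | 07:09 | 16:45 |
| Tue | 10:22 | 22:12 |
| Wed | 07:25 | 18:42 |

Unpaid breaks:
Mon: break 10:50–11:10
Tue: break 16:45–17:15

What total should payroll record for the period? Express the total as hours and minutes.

Mon: 07:09–16:45 = 9 h 36 min; less 20 min break → 9 h 16 min
Tue: 10:22–22:12 = 11 h 50 min; less 30 min break → 11 h 20 min
Wed: 07:25–18:42 = 11 h 17 min
Total: 9 h 16 min + 11 h 20 min + 11 h 17 min = 31 h 53 min.

31 h 53 min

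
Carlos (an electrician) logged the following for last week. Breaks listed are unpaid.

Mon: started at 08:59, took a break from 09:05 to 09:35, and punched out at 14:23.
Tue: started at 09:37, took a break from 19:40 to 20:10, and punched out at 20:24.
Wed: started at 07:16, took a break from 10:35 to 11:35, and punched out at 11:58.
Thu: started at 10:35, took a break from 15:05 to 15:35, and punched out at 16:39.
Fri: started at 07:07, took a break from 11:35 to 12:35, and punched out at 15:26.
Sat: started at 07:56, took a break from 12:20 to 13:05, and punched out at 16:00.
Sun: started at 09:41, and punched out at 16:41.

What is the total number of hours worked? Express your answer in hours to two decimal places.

46.08 hours

Mon: 08:59–14:23 = 5 h 24 min; less 30 min break → 4 h 54 min
Tue: 09:37–20:24 = 10 h 47 min; less 30 min break → 10 h 17 min
Wed: 07:16–11:58 = 4 h 42 min; less 60 min break → 3 h 42 min
Thu: 10:35–16:39 = 6 h 4 min; less 30 min break → 5 h 34 min
Fri: 07:07–15:26 = 8 h 19 min; less 60 min break → 7 h 19 min
Sat: 07:56–16:00 = 8 h 4 min; less 45 min break → 7 h 19 min
Sun: 09:41–16:41 = 7 h 0 min
Total: 4 h 54 min + 10 h 17 min + 3 h 42 min + 5 h 34 min + 7 h 19 min + 7 h 19 min + 7 h 0 min = 46 h 5 min.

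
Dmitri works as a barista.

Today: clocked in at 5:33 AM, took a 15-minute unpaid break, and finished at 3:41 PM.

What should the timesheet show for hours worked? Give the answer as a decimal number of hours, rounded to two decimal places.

9.88 hours

Today: 5:33 AM–3:41 PM = 10 h 8 min; less 15 min break → 9 h 53 min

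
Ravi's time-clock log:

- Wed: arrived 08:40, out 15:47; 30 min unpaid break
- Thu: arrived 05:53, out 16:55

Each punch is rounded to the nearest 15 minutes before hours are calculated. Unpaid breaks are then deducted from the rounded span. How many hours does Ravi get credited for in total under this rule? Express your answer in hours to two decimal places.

Wed: in 08:40→08:45, out 15:47→15:45; 7 h 0 min − 30 min = 6 h 30 min
Thu: in 05:53→06:00, out 16:55→17:00; 11 h 0 min
Total credited: 17 h 30 min.

17.50 hours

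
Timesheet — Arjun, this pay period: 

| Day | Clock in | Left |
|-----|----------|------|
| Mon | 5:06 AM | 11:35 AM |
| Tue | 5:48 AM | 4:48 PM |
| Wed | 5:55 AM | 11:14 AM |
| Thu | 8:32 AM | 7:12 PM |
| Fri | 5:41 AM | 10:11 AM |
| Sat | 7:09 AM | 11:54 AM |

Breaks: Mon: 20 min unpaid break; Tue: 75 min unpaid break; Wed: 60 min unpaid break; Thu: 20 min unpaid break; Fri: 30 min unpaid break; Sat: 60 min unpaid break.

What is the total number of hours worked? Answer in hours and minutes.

38 h 18 min

Mon: 5:06 AM–11:35 AM = 6 h 29 min; less 20 min break → 6 h 9 min
Tue: 5:48 AM–4:48 PM = 11 h 0 min; less 75 min break → 9 h 45 min
Wed: 5:55 AM–11:14 AM = 5 h 19 min; less 60 min break → 4 h 19 min
Thu: 8:32 AM–7:12 PM = 10 h 40 min; less 20 min break → 10 h 20 min
Fri: 5:41 AM–10:11 AM = 4 h 30 min; less 30 min break → 4 h 0 min
Sat: 7:09 AM–11:54 AM = 4 h 45 min; less 60 min break → 3 h 45 min
Total: 6 h 9 min + 9 h 45 min + 4 h 19 min + 10 h 20 min + 4 h 0 min + 3 h 45 min = 38 h 18 min.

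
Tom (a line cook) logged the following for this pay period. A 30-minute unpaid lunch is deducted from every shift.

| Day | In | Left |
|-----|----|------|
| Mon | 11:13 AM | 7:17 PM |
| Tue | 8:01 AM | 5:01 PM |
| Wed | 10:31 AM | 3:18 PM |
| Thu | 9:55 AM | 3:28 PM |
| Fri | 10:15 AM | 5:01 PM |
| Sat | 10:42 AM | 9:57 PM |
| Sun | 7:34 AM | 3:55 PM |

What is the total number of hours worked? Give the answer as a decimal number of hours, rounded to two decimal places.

50.27 hours

Mon: 11:13 AM–7:17 PM = 8 h 4 min; less 30 min break → 7 h 34 min
Tue: 8:01 AM–5:01 PM = 9 h 0 min; less 30 min break → 8 h 30 min
Wed: 10:31 AM–3:18 PM = 4 h 47 min; less 30 min break → 4 h 17 min
Thu: 9:55 AM–3:28 PM = 5 h 33 min; less 30 min break → 5 h 3 min
Fri: 10:15 AM–5:01 PM = 6 h 46 min; less 30 min break → 6 h 16 min
Sat: 10:42 AM–9:57 PM = 11 h 15 min; less 30 min break → 10 h 45 min
Sun: 7:34 AM–3:55 PM = 8 h 21 min; less 30 min break → 7 h 51 min
Total: 7 h 34 min + 8 h 30 min + 4 h 17 min + 5 h 3 min + 6 h 16 min + 10 h 45 min + 7 h 51 min = 50 h 16 min.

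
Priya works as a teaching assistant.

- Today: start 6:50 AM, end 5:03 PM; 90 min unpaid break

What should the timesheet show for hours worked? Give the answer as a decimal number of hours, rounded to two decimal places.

Today: 6:50 AM–5:03 PM = 10 h 13 min; less 90 min break → 8 h 43 min

8.72 hours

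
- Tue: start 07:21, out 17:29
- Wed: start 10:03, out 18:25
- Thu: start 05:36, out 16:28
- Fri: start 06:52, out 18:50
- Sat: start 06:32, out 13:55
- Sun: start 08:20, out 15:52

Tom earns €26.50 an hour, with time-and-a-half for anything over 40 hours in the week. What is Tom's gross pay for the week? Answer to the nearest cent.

€1705.94

Tue: 07:21–17:29 = 10 h 8 min
Wed: 10:03–18:25 = 8 h 22 min
Thu: 05:36–16:28 = 10 h 52 min
Fri: 06:52–18:50 = 11 h 58 min
Sat: 06:32–13:55 = 7 h 23 min
Sun: 08:20–15:52 = 7 h 32 min
Total worked: 56 h 15 min = 3375 min.
Regular 40 h 0 min = 2400 min at €26.50/h; overtime 16 h 15 min = 975 min at €39.75/h.
Pay = (2400 × €26.50 + 975 × €39.75) ÷ 60 = €1705.94.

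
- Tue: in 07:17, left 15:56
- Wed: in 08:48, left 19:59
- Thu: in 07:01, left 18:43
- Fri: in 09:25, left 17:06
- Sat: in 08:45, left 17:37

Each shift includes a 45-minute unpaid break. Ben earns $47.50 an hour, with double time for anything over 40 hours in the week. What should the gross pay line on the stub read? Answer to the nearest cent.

$2311.67

Tue: 07:17–15:56 = 8 h 39 min; less 45 min break → 7 h 54 min
Wed: 08:48–19:59 = 11 h 11 min; less 45 min break → 10 h 26 min
Thu: 07:01–18:43 = 11 h 42 min; less 45 min break → 10 h 57 min
Fri: 09:25–17:06 = 7 h 41 min; less 45 min break → 6 h 56 min
Sat: 08:45–17:37 = 8 h 52 min; less 45 min break → 8 h 7 min
Total worked: 44 h 20 min = 2660 min.
Regular 40 h 0 min = 2400 min at $47.50/h; overtime 4 h 20 min = 260 min at $95.00/h.
Pay = (2400 × $47.50 + 260 × $95.00) ÷ 60 = $2311.67.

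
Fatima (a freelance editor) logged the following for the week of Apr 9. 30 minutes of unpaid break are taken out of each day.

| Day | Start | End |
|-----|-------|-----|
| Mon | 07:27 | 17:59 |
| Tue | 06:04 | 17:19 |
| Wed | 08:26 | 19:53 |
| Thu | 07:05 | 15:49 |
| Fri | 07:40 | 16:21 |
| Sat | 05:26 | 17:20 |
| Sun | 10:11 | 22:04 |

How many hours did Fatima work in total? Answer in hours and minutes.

Mon: 07:27–17:59 = 10 h 32 min; less 30 min break → 10 h 2 min
Tue: 06:04–17:19 = 11 h 15 min; less 30 min break → 10 h 45 min
Wed: 08:26–19:53 = 11 h 27 min; less 30 min break → 10 h 57 min
Thu: 07:05–15:49 = 8 h 44 min; less 30 min break → 8 h 14 min
Fri: 07:40–16:21 = 8 h 41 min; less 30 min break → 8 h 11 min
Sat: 05:26–17:20 = 11 h 54 min; less 30 min break → 11 h 24 min
Sun: 10:11–22:04 = 11 h 53 min; less 30 min break → 11 h 23 min
Total: 10 h 2 min + 10 h 45 min + 10 h 57 min + 8 h 14 min + 8 h 11 min + 11 h 24 min + 11 h 23 min = 70 h 56 min.

70 h 56 min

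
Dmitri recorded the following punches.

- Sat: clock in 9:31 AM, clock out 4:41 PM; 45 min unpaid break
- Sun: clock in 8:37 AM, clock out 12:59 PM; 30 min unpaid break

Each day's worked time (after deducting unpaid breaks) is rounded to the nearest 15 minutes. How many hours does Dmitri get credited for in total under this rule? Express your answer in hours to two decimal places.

10.25 hours

Sat: 9:31 AM–4:41 PM = 7 h 10 min − 45 min = 6 h 25 min → rounds to 6 h 30 min
Sun: 8:37 AM–12:59 PM = 4 h 22 min − 30 min = 3 h 52 min → rounds to 3 h 45 min
Total credited: 10 h 15 min.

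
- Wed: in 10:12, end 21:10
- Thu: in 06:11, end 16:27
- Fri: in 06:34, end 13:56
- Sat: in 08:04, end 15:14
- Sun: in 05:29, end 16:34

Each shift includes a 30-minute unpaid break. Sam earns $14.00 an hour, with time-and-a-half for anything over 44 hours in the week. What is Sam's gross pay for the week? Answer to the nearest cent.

Wed: 10:12–21:10 = 10 h 58 min; less 30 min break → 10 h 28 min
Thu: 06:11–16:27 = 10 h 16 min; less 30 min break → 9 h 46 min
Fri: 06:34–13:56 = 7 h 22 min; less 30 min break → 6 h 52 min
Sat: 08:04–15:14 = 7 h 10 min; less 30 min break → 6 h 40 min
Sun: 05:29–16:34 = 11 h 5 min; less 30 min break → 10 h 35 min
Total worked: 44 h 21 min = 2661 min.
Regular 44 h 0 min = 2640 min at $14.00/h; overtime 0 h 21 min = 21 min at $21.00/h.
Pay = (2640 × $14.00 + 21 × $21.00) ÷ 60 = $623.35.

$623.35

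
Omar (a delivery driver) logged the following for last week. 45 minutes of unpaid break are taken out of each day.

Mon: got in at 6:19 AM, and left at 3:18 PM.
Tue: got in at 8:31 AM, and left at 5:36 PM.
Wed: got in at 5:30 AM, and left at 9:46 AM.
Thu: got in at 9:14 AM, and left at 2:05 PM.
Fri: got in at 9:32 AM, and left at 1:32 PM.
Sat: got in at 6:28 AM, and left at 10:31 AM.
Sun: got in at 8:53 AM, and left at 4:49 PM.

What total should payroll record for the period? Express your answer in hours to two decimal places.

Mon: 6:19 AM–3:18 PM = 8 h 59 min; less 45 min break → 8 h 14 min
Tue: 8:31 AM–5:36 PM = 9 h 5 min; less 45 min break → 8 h 20 min
Wed: 5:30 AM–9:46 AM = 4 h 16 min; less 45 min break → 3 h 31 min
Thu: 9:14 AM–2:05 PM = 4 h 51 min; less 45 min break → 4 h 6 min
Fri: 9:32 AM–1:32 PM = 4 h 0 min; less 45 min break → 3 h 15 min
Sat: 6:28 AM–10:31 AM = 4 h 3 min; less 45 min break → 3 h 18 min
Sun: 8:53 AM–4:49 PM = 7 h 56 min; less 45 min break → 7 h 11 min
Total: 8 h 14 min + 8 h 20 min + 3 h 31 min + 4 h 6 min + 3 h 15 min + 3 h 18 min + 7 h 11 min = 37 h 55 min.

37.92 hours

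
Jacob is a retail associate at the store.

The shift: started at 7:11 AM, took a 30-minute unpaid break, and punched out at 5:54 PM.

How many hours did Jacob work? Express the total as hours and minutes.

The shift: 7:11 AM–5:54 PM = 10 h 43 min; less 30 min break → 10 h 13 min

10 h 13 min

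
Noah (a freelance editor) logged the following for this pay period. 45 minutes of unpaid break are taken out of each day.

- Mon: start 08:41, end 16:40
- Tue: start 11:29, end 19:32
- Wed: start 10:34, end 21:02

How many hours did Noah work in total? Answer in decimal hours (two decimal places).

24.25 hours

Mon: 08:41–16:40 = 7 h 59 min; less 45 min break → 7 h 14 min
Tue: 11:29–19:32 = 8 h 3 min; less 45 min break → 7 h 18 min
Wed: 10:34–21:02 = 10 h 28 min; less 45 min break → 9 h 43 min
Total: 7 h 14 min + 7 h 18 min + 9 h 43 min = 24 h 15 min.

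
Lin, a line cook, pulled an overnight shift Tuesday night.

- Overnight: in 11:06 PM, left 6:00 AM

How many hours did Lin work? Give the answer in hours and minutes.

6 h 54 min

Overnight: 11:06 PM → midnight = 0 h 54 min; midnight → 6:00 AM = 6 h 0 min; span 6 h 54 min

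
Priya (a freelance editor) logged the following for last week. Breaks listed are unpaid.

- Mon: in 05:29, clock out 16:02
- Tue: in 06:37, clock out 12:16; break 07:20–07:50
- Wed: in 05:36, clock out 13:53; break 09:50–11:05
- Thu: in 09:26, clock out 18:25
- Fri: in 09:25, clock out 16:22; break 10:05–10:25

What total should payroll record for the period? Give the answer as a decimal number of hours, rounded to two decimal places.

38.33 hours

Mon: 05:29–16:02 = 10 h 33 min
Tue: 06:37–12:16 = 5 h 39 min; less 30 min break → 5 h 9 min
Wed: 05:36–13:53 = 8 h 17 min; less 75 min break → 7 h 2 min
Thu: 09:26–18:25 = 8 h 59 min
Fri: 09:25–16:22 = 6 h 57 min; less 20 min break → 6 h 37 min
Total: 10 h 33 min + 5 h 9 min + 7 h 2 min + 8 h 59 min + 6 h 37 min = 38 h 20 min.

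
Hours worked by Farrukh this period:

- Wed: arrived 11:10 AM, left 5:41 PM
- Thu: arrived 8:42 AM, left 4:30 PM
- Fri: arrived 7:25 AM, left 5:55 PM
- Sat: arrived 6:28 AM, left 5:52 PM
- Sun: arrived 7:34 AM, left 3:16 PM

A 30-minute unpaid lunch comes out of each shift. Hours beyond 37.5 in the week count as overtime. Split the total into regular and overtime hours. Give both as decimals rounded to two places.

Wed: 11:10 AM–5:41 PM = 6 h 31 min; less 30 min break → 6 h 1 min
Thu: 8:42 AM–4:30 PM = 7 h 48 min; less 30 min break → 7 h 18 min
Fri: 7:25 AM–5:55 PM = 10 h 30 min; less 30 min break → 10 h 0 min
Sat: 6:28 AM–5:52 PM = 11 h 24 min; less 30 min break → 10 h 54 min
Sun: 7:34 AM–3:16 PM = 7 h 42 min; less 30 min break → 7 h 12 min
Total worked: 41 h 25 min = 41.42 h.
Threshold 37.5 h → overtime 3 h 55 min, regular 37 h 30 min.

Regular 37.50 hours, overtime 3.92 hours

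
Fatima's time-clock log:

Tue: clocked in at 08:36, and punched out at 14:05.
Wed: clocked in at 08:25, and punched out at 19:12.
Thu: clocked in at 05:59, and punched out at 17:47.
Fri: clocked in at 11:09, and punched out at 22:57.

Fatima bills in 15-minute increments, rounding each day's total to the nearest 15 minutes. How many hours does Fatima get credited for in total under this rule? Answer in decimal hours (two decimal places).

39.75 hours

Tue: 08:36–14:05 = 5 h 29 min → rounds to 5 h 30 min
Wed: 08:25–19:12 = 10 h 47 min → rounds to 10 h 45 min
Thu: 05:59–17:47 = 11 h 48 min → rounds to 11 h 45 min
Fri: 11:09–22:57 = 11 h 48 min → rounds to 11 h 45 min
Total credited: 39 h 45 min.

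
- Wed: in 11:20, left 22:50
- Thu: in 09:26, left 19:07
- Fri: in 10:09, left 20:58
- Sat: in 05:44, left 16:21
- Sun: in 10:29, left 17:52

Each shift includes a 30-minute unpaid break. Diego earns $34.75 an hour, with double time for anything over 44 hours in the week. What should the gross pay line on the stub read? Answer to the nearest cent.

$1772.25

Wed: 11:20–22:50 = 11 h 30 min; less 30 min break → 11 h 0 min
Thu: 09:26–19:07 = 9 h 41 min; less 30 min break → 9 h 11 min
Fri: 10:09–20:58 = 10 h 49 min; less 30 min break → 10 h 19 min
Sat: 05:44–16:21 = 10 h 37 min; less 30 min break → 10 h 7 min
Sun: 10:29–17:52 = 7 h 23 min; less 30 min break → 6 h 53 min
Total worked: 47 h 30 min = 2850 min.
Regular 44 h 0 min = 2640 min at $34.75/h; overtime 3 h 30 min = 210 min at $69.50/h.
Pay = (2640 × $34.75 + 210 × $69.50) ÷ 60 = $1772.25.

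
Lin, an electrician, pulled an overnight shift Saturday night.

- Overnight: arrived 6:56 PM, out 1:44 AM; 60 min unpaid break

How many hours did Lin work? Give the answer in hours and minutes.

Overnight: 6:56 PM → midnight = 5 h 4 min; midnight → 1:44 AM = 1 h 44 min; span 6 h 48 min; less 60 min break → 5 h 48 min

5 h 48 min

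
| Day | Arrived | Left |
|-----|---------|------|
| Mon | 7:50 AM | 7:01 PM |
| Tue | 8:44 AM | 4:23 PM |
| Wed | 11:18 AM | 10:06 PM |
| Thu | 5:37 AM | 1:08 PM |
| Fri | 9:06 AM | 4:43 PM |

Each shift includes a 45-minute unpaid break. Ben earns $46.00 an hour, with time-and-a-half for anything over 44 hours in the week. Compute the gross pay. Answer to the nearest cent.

Mon: 7:50 AM–7:01 PM = 11 h 11 min; less 45 min break → 10 h 26 min
Tue: 8:44 AM–4:23 PM = 7 h 39 min; less 45 min break → 6 h 54 min
Wed: 11:18 AM–10:06 PM = 10 h 48 min; less 45 min break → 10 h 3 min
Thu: 5:37 AM–1:08 PM = 7 h 31 min; less 45 min break → 6 h 46 min
Fri: 9:06 AM–4:43 PM = 7 h 37 min; less 45 min break → 6 h 52 min
Total worked: 41 h 1 min = 2461 min.
Regular 41 h 1 min = 2461 min at $46.00/h; overtime 0 h 0 min = 0 min at $69.00/h.
Pay = (2461 × $46.00 + 0 × $69.00) ÷ 60 = $1886.77.

$1886.77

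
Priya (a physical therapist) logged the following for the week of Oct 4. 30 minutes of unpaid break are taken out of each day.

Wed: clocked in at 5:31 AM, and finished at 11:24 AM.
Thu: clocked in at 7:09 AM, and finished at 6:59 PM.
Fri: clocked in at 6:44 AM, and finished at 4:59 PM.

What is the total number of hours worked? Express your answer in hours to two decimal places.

Wed: 5:31 AM–11:24 AM = 5 h 53 min; less 30 min break → 5 h 23 min
Thu: 7:09 AM–6:59 PM = 11 h 50 min; less 30 min break → 11 h 20 min
Fri: 6:44 AM–4:59 PM = 10 h 15 min; less 30 min break → 9 h 45 min
Total: 5 h 23 min + 11 h 20 min + 9 h 45 min = 26 h 28 min.

26.47 hours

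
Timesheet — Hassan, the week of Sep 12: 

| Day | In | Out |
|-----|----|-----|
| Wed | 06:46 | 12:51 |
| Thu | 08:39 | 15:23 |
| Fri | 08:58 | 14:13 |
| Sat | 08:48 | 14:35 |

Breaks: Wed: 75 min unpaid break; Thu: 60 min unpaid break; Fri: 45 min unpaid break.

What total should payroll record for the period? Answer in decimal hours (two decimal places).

Wed: 06:46–12:51 = 6 h 5 min; less 75 min break → 4 h 50 min
Thu: 08:39–15:23 = 6 h 44 min; less 60 min break → 5 h 44 min
Fri: 08:58–14:13 = 5 h 15 min; less 45 min break → 4 h 30 min
Sat: 08:48–14:35 = 5 h 47 min
Total: 4 h 50 min + 5 h 44 min + 4 h 30 min + 5 h 47 min = 20 h 51 min.

20.85 hours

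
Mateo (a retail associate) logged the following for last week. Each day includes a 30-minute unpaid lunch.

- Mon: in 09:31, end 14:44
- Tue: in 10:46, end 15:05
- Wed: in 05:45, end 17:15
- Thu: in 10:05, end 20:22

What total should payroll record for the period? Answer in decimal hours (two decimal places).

Mon: 09:31–14:44 = 5 h 13 min; less 30 min break → 4 h 43 min
Tue: 10:46–15:05 = 4 h 19 min; less 30 min break → 3 h 49 min
Wed: 05:45–17:15 = 11 h 30 min; less 30 min break → 11 h 0 min
Thu: 10:05–20:22 = 10 h 17 min; less 30 min break → 9 h 47 min
Total: 4 h 43 min + 3 h 49 min + 11 h 0 min + 9 h 47 min = 29 h 19 min.

29.32 hours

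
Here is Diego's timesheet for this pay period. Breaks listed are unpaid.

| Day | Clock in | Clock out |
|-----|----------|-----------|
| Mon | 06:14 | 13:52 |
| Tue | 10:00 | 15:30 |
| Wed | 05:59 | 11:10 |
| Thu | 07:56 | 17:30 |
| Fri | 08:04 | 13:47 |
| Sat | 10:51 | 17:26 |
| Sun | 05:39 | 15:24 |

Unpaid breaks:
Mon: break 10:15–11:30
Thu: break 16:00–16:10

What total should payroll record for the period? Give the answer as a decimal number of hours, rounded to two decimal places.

48.52 hours

Mon: 06:14–13:52 = 7 h 38 min; less 75 min break → 6 h 23 min
Tue: 10:00–15:30 = 5 h 30 min
Wed: 05:59–11:10 = 5 h 11 min
Thu: 07:56–17:30 = 9 h 34 min; less 10 min break → 9 h 24 min
Fri: 08:04–13:47 = 5 h 43 min
Sat: 10:51–17:26 = 6 h 35 min
Sun: 05:39–15:24 = 9 h 45 min
Total: 6 h 23 min + 5 h 30 min + 5 h 11 min + 9 h 24 min + 5 h 43 min + 6 h 35 min + 9 h 45 min = 48 h 31 min.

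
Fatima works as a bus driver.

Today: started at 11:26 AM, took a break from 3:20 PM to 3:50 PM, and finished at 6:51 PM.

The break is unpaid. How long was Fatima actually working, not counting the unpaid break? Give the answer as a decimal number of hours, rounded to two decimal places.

Today: 11:26 AM–6:51 PM = 7 h 25 min; less 30 min break → 6 h 55 min

6.92 hours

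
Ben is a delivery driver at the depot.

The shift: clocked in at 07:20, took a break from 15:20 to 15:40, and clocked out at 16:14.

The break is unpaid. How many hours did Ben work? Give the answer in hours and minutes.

8 h 34 min

The shift: 07:20–16:14 = 8 h 54 min; less 20 min break → 8 h 34 min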